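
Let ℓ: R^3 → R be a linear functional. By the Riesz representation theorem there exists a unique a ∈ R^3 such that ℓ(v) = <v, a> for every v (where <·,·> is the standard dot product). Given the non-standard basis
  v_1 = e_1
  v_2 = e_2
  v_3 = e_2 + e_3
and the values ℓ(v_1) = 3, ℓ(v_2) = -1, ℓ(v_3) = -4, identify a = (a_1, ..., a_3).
a = (3, -1, -3)

Write a = (a_1, ..., a_3) in the standard basis. For each basis vector v_i, ℓ(v_i) = <v_i, a> is a linear equation in the a_j's. Collect the n equations into a matrix system V a = ℓ, where row i of V is v_i (expressed in the standard basis). Since V is invertible (lower-triangular with 1s on the diagonal, up to permutation), solve by back-substitution:
  V =
[[1, 0, 0],
 [0, 1, 0],
 [0, 1, 1]]
  V a = (3, -1, -4)
Solving gives a = (3, -1, -3).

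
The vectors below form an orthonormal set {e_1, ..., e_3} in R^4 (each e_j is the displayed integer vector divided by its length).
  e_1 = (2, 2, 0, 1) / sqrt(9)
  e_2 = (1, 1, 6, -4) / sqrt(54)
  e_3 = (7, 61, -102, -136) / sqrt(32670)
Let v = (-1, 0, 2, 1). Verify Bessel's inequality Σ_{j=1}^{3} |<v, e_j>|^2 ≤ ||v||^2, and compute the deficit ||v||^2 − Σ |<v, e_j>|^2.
Σ |<v, e_j>|^2 = 2846/605; ||v||^2 = 6; deficit = 784/605

Write each e_j = u_j / sqrt(<u_j, u_j>) where u_j is the displayed integer vector. Then <v, e_j> = <v, u_j> / sqrt(<u_j, u_j>), so |<v, e_j>|^2 = <v, u_j>^2 / <u_j, u_j>.
Coefficients: <v, e_1> = -1/sqrt(9), <v, e_2> = 7/sqrt(54), <v, e_3> = -347/sqrt(32670).
Square and sum: Σ |<v, e_j>|^2 = 2846/605.
Compute ||v||^2 = v·v = 6.
Deficit = 6 − 2846/605 = 784/605 ≥ 0, confirming Bessel's inequality. (The deficit equals ||v − Σ <v,e_j> e_j||^2, the squared distance from v to span{e_j}.)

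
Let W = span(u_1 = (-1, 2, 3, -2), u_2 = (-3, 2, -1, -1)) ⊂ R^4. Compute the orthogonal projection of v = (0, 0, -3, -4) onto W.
proj_W(v) = (-113/78, 25/39, -101/78, -1/13)

Set up U = [u_1 | ... | u_2] ∈ R^(4×2). The projector onto W = col(U) is P = U (U^T U)^(-1) U^T.
Compute U^T U =
  [18, 6]
  [6, 15],
and U^T v = (-1, 7).
Solve U^T U · c = U^T v for the coefficients: c = (-19/78, 22/39). The projection is proj_W(v) = U c.
Check: (v - proj_W(v)) · u_1 = 0  (should be 0).
Check: (v - proj_W(v)) · u_2 = 0  (should be 0).
Result: proj_W(v) = (-113/78, 25/39, -101/78, -1/13).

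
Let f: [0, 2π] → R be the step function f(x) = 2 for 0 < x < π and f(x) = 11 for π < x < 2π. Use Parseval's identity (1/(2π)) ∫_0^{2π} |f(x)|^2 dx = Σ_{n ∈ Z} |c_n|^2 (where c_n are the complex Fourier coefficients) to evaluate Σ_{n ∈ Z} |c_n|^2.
Σ |c_n|^2 = 125/2

Parseval equates the L^2 energy of f (normalised by 1/(2π)) with the ℓ^2 sum of its Fourier coefficients: (1/(2π)) ∫_0^{2π} |f|^2 = Σ |c_n|^2.
Compute the left side: (1/(2π)) [∫_0^π 2^2 dx + ∫_π^{2π} 11^2 dx] = (1/(2π)) · (4π + 121π) = (4 + 121)/2 = 125/2.
So Σ_{n ∈ Z} |c_n|^2 = 125/2.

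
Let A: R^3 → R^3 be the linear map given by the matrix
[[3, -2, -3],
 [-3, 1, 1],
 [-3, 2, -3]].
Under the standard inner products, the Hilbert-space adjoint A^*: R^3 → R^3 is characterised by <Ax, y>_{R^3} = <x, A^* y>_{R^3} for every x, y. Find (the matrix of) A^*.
A^* = A^T =
[[3, -3, -3],
 [-2, 1, 2],
 [-3, 1, -3]]

For real matrices with standard dot products, the defining identity <Ax, y> = <x, A^* y> gives (Ax)^T y = x^T (A^*) y, i.e. x^T A^T y = x^T (A^*) y. Since this holds for all x, y, we must have A^* = A^T. Therefore
A^* =
[[3, -3, -3],
 [-2, 1, 2],
 [-3, 1, -3]].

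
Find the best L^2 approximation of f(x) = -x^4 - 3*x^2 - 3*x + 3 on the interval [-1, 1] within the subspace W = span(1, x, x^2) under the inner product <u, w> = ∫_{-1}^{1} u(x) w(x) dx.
g(x) = -27*x^2/7 - 3*x + 108/35

The best approximation g ∈ W is the orthogonal projection of f onto W. Writing g = a_0 + a_1 x + a_2 x^2, the coefficients solve the normal equations G · a = b where
  G_{ij} = <φ_i, φ_j> and b_i = <f, φ_i>, with φ_0 = 1, φ_1 = x, φ_2 = x^2.
G =
  [2, 0, 2/3]
  [0, 2/3, 0]
  [2/3, 0, 2/5],
b = (18/5, -2, 18/35).
Solving gives a_0 = 108/35, a_1 = -3, a_2 = -27/7, so
  g(x) = -27*x^2/7 - 3*x + 108/35.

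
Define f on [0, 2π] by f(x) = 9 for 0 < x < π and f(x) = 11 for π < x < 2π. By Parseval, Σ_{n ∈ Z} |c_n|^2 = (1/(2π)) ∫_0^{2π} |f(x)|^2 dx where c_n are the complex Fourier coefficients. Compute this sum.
Σ |c_n|^2 = 101

Parseval equates the L^2 energy of f (normalised by 1/(2π)) with the ℓ^2 sum of its Fourier coefficients: (1/(2π)) ∫_0^{2π} |f|^2 = Σ |c_n|^2.
Compute the left side: (1/(2π)) [∫_0^π 9^2 dx + ∫_π^{2π} 11^2 dx] = (1/(2π)) · (81π + 121π) = (81 + 121)/2 = 101.
So Σ_{n ∈ Z} |c_n|^2 = 101.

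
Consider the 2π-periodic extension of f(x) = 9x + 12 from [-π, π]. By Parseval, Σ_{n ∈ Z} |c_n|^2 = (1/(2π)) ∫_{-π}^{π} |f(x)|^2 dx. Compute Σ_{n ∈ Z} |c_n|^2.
Σ |c_n|^2 = 27π^2 + 144

Expand and integrate term by term over [-π, π]:
  ∫ (9x)^2 dx = 81·(2π^3/3); ∫ 2·9·(12)·x dx = 0 (odd integrand); ∫ 12^2 dx = 144·2π.
So (1/(2π)) ∫_{-π}^{π} (9x + 12)^2 dx = 81π^2/3 + 144 = 27π^2 + 144.
Parseval ⇒ Σ |c_n|^2 = 27π^2 + 144.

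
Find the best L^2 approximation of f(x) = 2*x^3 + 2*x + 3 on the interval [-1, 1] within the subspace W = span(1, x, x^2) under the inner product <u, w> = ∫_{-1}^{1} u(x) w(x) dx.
g(x) = 16*x/5 + 3

The best approximation g ∈ W is the orthogonal projection of f onto W. Writing g = a_0 + a_1 x + a_2 x^2, the coefficients solve the normal equations G · a = b where
  G_{ij} = <φ_i, φ_j> and b_i = <f, φ_i>, with φ_0 = 1, φ_1 = x, φ_2 = x^2.
G =
  [2, 0, 2/3]
  [0, 2/3, 0]
  [2/3, 0, 2/5],
b = (6, 32/15, 2).
Solving gives a_0 = 3, a_1 = 16/5, a_2 = 0, so
  g(x) = 16*x/5 + 3.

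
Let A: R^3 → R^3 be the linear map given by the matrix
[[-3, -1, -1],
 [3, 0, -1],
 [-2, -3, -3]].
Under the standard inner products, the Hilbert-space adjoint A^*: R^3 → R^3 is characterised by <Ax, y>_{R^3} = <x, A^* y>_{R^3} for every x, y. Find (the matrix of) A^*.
A^* = A^T =
[[-3, 3, -2],
 [-1, 0, -3],
 [-1, -1, -3]]

For real matrices with standard dot products, the defining identity <Ax, y> = <x, A^* y> gives (Ax)^T y = x^T (A^*) y, i.e. x^T A^T y = x^T (A^*) y. Since this holds for all x, y, we must have A^* = A^T. Therefore
A^* =
[[-3, 3, -2],
 [-1, 0, -3],
 [-1, -1, -3]].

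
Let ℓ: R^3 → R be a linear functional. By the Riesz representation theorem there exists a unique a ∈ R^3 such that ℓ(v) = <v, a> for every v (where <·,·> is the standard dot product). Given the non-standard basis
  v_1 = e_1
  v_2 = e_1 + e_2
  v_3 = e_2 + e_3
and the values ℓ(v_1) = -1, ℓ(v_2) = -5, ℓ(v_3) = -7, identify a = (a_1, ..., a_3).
a = (-1, -4, -3)

Write a = (a_1, ..., a_3) in the standard basis. For each basis vector v_i, ℓ(v_i) = <v_i, a> is a linear equation in the a_j's. Collect the n equations into a matrix system V a = ℓ, where row i of V is v_i (expressed in the standard basis). Since V is invertible (lower-triangular with 1s on the diagonal, up to permutation), solve by back-substitution:
  V =
[[1, 0, 0],
 [1, 1, 0],
 [0, 1, 1]]
  V a = (-1, -5, -7)
Solving gives a = (-1, -4, -3).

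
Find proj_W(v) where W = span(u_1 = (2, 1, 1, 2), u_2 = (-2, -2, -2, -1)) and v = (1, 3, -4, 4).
proj_W(v) = (9/5, -23/30, -23/30, 52/15)

Set up U = [u_1 | ... | u_2] ∈ R^(4×2). The projector onto W = col(U) is P = U (U^T U)^(-1) U^T.
Compute U^T U =
  [10, -10]
  [-10, 13],
and U^T v = (9, -4).
Solve U^T U · c = U^T v for the coefficients: c = (77/30, 5/3). The projection is proj_W(v) = U c.
Check: (v - proj_W(v)) · u_1 = 0  (should be 0).
Check: (v - proj_W(v)) · u_2 = 0  (should be 0).
Result: proj_W(v) = (9/5, -23/30, -23/30, 52/15).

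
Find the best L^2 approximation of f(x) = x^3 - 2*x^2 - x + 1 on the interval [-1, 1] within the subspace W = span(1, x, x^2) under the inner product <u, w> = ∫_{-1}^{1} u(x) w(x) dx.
g(x) = -2*x^2 - 2*x/5 + 1

The best approximation g ∈ W is the orthogonal projection of f onto W. Writing g = a_0 + a_1 x + a_2 x^2, the coefficients solve the normal equations G · a = b where
  G_{ij} = <φ_i, φ_j> and b_i = <f, φ_i>, with φ_0 = 1, φ_1 = x, φ_2 = x^2.
G =
  [2, 0, 2/3]
  [0, 2/3, 0]
  [2/3, 0, 2/5],
b = (2/3, -4/15, -2/15).
Solving gives a_0 = 1, a_1 = -2/5, a_2 = -2, so
  g(x) = -2*x^2 - 2*x/5 + 1.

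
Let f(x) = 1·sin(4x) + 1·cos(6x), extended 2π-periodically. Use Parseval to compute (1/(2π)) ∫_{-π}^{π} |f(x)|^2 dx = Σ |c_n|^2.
Σ |c_n|^2 = 1

Expand |f|^2 and use orthogonality of {sin(nx), cos(mx)} on [-π, π]:
  ∫_{-π}^{π} sin(nx)^2 dx = π, ∫ cos(mx)^2 dx = π, and cross terms integrate to 0.
So ∫_{-π}^{π} f(x)^2 dx = 1^2 · π + 1^2 · π = (1 + 1)π.
Divide by 2π: (1 + 1)/2 = 1.
By Parseval, this equals Σ |c_n|^2.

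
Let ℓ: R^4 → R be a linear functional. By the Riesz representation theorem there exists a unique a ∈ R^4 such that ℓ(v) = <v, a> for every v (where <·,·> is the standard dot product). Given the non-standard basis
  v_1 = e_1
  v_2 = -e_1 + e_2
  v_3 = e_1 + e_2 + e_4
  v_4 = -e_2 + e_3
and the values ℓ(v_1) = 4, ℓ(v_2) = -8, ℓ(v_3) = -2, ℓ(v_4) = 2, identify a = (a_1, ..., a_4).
a = (4, -4, -2, -2)

Write a = (a_1, ..., a_4) in the standard basis. For each basis vector v_i, ℓ(v_i) = <v_i, a> is a linear equation in the a_j's. Collect the n equations into a matrix system V a = ℓ, where row i of V is v_i (expressed in the standard basis). Since V is invertible (lower-triangular with 1s on the diagonal, up to permutation), solve by back-substitution:
  V =
[[1, 0, 0, 0],
 [-1, 1, 0, 0],
 [1, 1, 0, 1],
 [0, -1, 1, 0]]
  V a = (4, -8, -2, 2)
Solving gives a = (4, -4, -2, -2).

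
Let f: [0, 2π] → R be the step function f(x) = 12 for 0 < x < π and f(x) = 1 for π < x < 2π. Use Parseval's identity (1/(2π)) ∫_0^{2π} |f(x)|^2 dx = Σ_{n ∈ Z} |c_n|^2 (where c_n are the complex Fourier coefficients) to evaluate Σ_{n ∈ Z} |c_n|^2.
Σ |c_n|^2 = 145/2

Parseval equates the L^2 energy of f (normalised by 1/(2π)) with the ℓ^2 sum of its Fourier coefficients: (1/(2π)) ∫_0^{2π} |f|^2 = Σ |c_n|^2.
Compute the left side: (1/(2π)) [∫_0^π 12^2 dx + ∫_π^{2π} 1^2 dx] = (1/(2π)) · (144π + 1π) = (144 + 1)/2 = 145/2.
So Σ_{n ∈ Z} |c_n|^2 = 145/2.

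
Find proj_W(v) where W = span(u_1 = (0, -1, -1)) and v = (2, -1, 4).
proj_W(v) = (0, 3/2, 3/2)

Set up U = [u_1 | ... | u_1] ∈ R^(3×1). The projector onto W = col(U) is P = U (U^T U)^(-1) U^T.
Compute U^T U =
  [2],
and U^T v = (-3).
Solve U^T U · c = U^T v for the coefficients: c = (-3/2). The projection is proj_W(v) = U c.
Check: (v - proj_W(v)) · u_1 = 0  (should be 0).
Result: proj_W(v) = (0, 3/2, 3/2).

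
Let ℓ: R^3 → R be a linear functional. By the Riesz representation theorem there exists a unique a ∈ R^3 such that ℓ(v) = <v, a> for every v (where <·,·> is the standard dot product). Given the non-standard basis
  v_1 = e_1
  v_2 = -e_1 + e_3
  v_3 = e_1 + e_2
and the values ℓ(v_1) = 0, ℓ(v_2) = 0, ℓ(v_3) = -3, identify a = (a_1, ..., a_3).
a = (0, -3, 0)

Write a = (a_1, ..., a_3) in the standard basis. For each basis vector v_i, ℓ(v_i) = <v_i, a> is a linear equation in the a_j's. Collect the n equations into a matrix system V a = ℓ, where row i of V is v_i (expressed in the standard basis). Since V is invertible (lower-triangular with 1s on the diagonal, up to permutation), solve by back-substitution:
  V =
[[1, 0, 0],
 [-1, 0, 1],
 [1, 1, 0]]
  V a = (0, 0, -3)
Solving gives a = (0, -3, 0).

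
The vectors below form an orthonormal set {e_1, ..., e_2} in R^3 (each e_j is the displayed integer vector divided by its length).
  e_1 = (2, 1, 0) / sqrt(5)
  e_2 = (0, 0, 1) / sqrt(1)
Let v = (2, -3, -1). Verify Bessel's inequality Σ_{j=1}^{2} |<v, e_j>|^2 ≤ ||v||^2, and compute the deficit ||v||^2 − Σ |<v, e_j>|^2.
Σ |<v, e_j>|^2 = 6/5; ||v||^2 = 14; deficit = 64/5

Write each e_j = u_j / sqrt(<u_j, u_j>) where u_j is the displayed integer vector. Then <v, e_j> = <v, u_j> / sqrt(<u_j, u_j>), so |<v, e_j>|^2 = <v, u_j>^2 / <u_j, u_j>.
Coefficients: <v, e_1> = 1/sqrt(5), <v, e_2> = -1/sqrt(1).
Square and sum: Σ |<v, e_j>|^2 = 6/5.
Compute ||v||^2 = v·v = 14.
Deficit = 14 − 6/5 = 64/5 ≥ 0, confirming Bessel's inequality. (The deficit equals ||v − Σ <v,e_j> e_j||^2, the squared distance from v to span{e_j}.)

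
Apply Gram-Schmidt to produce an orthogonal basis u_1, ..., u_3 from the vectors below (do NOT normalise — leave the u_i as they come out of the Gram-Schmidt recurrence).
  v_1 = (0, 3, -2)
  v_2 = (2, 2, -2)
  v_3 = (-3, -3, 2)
Orthogonal basis:
  u_1 = (0, 3, -2)
  u_2 = (2, -4/13, -6/13)
  u_3 = (-3/14, -3/7, -9/14)

Apply the Gram-Schmidt recurrence
  u_1 = v_1
  u_i = v_i − Σ_{j<i} ((v_i · u_j) / (u_j · u_j)) · u_j.

Step by step this gives:
  u_1 = (0, 3, -2)
  u_2 = (2, -4/13, -6/13)
  u_3 = (-3/14, -3/7, -9/14)

Orthogonality check:
  u_2 · u_1 = 0 (should be 0)
  u_3 · u_1 = 0 (should be 0)
  u_3 · u_2 = 0 (should be 0)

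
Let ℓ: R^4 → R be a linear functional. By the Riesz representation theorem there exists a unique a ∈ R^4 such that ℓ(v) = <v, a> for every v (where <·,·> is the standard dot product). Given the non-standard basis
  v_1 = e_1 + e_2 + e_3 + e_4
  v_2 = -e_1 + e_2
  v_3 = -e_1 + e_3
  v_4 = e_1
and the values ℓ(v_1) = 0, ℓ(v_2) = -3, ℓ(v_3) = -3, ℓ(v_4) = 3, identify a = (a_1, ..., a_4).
a = (3, 0, 0, -3)

Write a = (a_1, ..., a_4) in the standard basis. For each basis vector v_i, ℓ(v_i) = <v_i, a> is a linear equation in the a_j's. Collect the n equations into a matrix system V a = ℓ, where row i of V is v_i (expressed in the standard basis). Since V is invertible (lower-triangular with 1s on the diagonal, up to permutation), solve by back-substitution:
  V =
[[1, 1, 1, 1],
 [-1, 1, 0, 0],
 [-1, 0, 1, 0],
 [1, 0, 0, 0]]
  V a = (0, -3, -3, 3)
Solving gives a = (3, 0, 0, -3).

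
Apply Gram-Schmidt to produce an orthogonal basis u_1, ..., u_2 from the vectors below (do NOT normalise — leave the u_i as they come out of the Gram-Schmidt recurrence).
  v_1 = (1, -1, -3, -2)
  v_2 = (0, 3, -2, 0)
Orthogonal basis:
  u_1 = (1, -1, -3, -2)
  u_2 = (-1/5, 16/5, -7/5, 2/5)

Apply the Gram-Schmidt recurrence
  u_1 = v_1
  u_i = v_i − Σ_{j<i} ((v_i · u_j) / (u_j · u_j)) · u_j.

Step by step this gives:
  u_1 = (1, -1, -3, -2)
  u_2 = (-1/5, 16/5, -7/5, 2/5)

Orthogonality check:
  u_2 · u_1 = 0 (should be 0)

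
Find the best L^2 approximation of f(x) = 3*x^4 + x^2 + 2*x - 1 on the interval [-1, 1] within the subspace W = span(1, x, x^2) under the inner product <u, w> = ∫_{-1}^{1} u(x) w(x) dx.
g(x) = 25*x^2/7 + 2*x - 44/35

The best approximation g ∈ W is the orthogonal projection of f onto W. Writing g = a_0 + a_1 x + a_2 x^2, the coefficients solve the normal equations G · a = b where
  G_{ij} = <φ_i, φ_j> and b_i = <f, φ_i>, with φ_0 = 1, φ_1 = x, φ_2 = x^2.
G =
  [2, 0, 2/3]
  [0, 2/3, 0]
  [2/3, 0, 2/5],
b = (-2/15, 4/3, 62/105).
Solving gives a_0 = -44/35, a_1 = 2, a_2 = 25/7, so
  g(x) = 25*x^2/7 + 2*x - 44/35.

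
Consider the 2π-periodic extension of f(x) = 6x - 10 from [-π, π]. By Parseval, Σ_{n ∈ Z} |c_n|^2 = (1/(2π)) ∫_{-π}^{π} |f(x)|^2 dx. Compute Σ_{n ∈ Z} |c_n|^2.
Σ |c_n|^2 = 12π^2 + 100

Expand and integrate term by term over [-π, π]:
  ∫ (6x)^2 dx = 36·(2π^3/3); ∫ 2·6·(-10)·x dx = 0 (odd integrand); ∫ (-10)^2 dx = 100·2π.
So (1/(2π)) ∫_{-π}^{π} (6x - 10)^2 dx = 36π^2/3 + 100 = 12π^2 + 100.
Parseval ⇒ Σ |c_n|^2 = 12π^2 + 100.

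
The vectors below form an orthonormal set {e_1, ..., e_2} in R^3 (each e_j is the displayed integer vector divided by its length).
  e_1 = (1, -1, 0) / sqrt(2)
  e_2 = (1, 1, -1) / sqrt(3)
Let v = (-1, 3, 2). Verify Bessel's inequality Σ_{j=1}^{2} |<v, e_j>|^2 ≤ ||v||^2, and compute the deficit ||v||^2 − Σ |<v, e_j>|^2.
Σ |<v, e_j>|^2 = 8; ||v||^2 = 14; deficit = 6

Write each e_j = u_j / sqrt(<u_j, u_j>) where u_j is the displayed integer vector. Then <v, e_j> = <v, u_j> / sqrt(<u_j, u_j>), so |<v, e_j>|^2 = <v, u_j>^2 / <u_j, u_j>.
Coefficients: <v, e_1> = -4/sqrt(2), <v, e_2> = 0/sqrt(3).
Square and sum: Σ |<v, e_j>|^2 = 8.
Compute ||v||^2 = v·v = 14.
Deficit = 14 − 8 = 6 ≥ 0, confirming Bessel's inequality. (The deficit equals ||v − Σ <v,e_j> e_j||^2, the squared distance from v to span{e_j}.)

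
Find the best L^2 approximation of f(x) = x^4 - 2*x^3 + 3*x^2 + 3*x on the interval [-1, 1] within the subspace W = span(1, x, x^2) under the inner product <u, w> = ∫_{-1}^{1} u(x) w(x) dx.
g(x) = 27*x^2/7 + 9*x/5 - 3/35

The best approximation g ∈ W is the orthogonal projection of f onto W. Writing g = a_0 + a_1 x + a_2 x^2, the coefficients solve the normal equations G · a = b where
  G_{ij} = <φ_i, φ_j> and b_i = <f, φ_i>, with φ_0 = 1, φ_1 = x, φ_2 = x^2.
G =
  [2, 0, 2/3]
  [0, 2/3, 0]
  [2/3, 0, 2/5],
b = (12/5, 6/5, 52/35).
Solving gives a_0 = -3/35, a_1 = 9/5, a_2 = 27/7, so
  g(x) = 27*x^2/7 + 9*x/5 - 3/35.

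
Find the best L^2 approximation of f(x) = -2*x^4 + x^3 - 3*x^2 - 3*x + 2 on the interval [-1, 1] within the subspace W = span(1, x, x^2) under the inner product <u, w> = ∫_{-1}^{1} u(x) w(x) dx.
g(x) = -33*x^2/7 - 12*x/5 + 76/35

The best approximation g ∈ W is the orthogonal projection of f onto W. Writing g = a_0 + a_1 x + a_2 x^2, the coefficients solve the normal equations G · a = b where
  G_{ij} = <φ_i, φ_j> and b_i = <f, φ_i>, with φ_0 = 1, φ_1 = x, φ_2 = x^2.
G =
  [2, 0, 2/3]
  [0, 2/3, 0]
  [2/3, 0, 2/5],
b = (6/5, -8/5, -46/105).
Solving gives a_0 = 76/35, a_1 = -12/5, a_2 = -33/7, so
  g(x) = -33*x^2/7 - 12*x/5 + 76/35.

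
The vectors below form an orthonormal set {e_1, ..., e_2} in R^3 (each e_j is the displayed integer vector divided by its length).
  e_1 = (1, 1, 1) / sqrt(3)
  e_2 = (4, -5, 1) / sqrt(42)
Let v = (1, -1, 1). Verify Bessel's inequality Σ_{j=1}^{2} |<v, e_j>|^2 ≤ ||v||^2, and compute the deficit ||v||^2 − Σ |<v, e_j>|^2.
Σ |<v, e_j>|^2 = 19/7; ||v||^2 = 3; deficit = 2/7

Write each e_j = u_j / sqrt(<u_j, u_j>) where u_j is the displayed integer vector. Then <v, e_j> = <v, u_j> / sqrt(<u_j, u_j>), so |<v, e_j>|^2 = <v, u_j>^2 / <u_j, u_j>.
Coefficients: <v, e_1> = 1/sqrt(3), <v, e_2> = 10/sqrt(42).
Square and sum: Σ |<v, e_j>|^2 = 19/7.
Compute ||v||^2 = v·v = 3.
Deficit = 3 − 19/7 = 2/7 ≥ 0, confirming Bessel's inequality. (The deficit equals ||v − Σ <v,e_j> e_j||^2, the squared distance from v to span{e_j}.)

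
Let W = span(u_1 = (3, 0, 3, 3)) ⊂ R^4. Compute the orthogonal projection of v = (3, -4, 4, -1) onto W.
proj_W(v) = (2, 0, 2, 2)

Set up U = [u_1 | ... | u_1] ∈ R^(4×1). The projector onto W = col(U) is P = U (U^T U)^(-1) U^T.
Compute U^T U =
  [27],
and U^T v = (18).
Solve U^T U · c = U^T v for the coefficients: c = (2/3). The projection is proj_W(v) = U c.
Check: (v - proj_W(v)) · u_1 = 0  (should be 0).
Result: proj_W(v) = (2, 0, 2, 2).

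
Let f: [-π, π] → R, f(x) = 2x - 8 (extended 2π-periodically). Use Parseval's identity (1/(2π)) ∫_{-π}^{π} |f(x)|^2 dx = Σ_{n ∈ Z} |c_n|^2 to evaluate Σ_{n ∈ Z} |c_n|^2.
Σ |c_n|^2 = 4π^2/3 + 64

Expand and integrate term by term over [-π, π]:
  ∫ (2x)^2 dx = 4·(2π^3/3); ∫ 2·2·(-8)·x dx = 0 (odd integrand); ∫ (-8)^2 dx = 64·2π.
So (1/(2π)) ∫_{-π}^{π} (2x - 8)^2 dx = 4π^2/3 + 64 = 4π^2/3 + 64.
Parseval ⇒ Σ |c_n|^2 = 4π^2/3 + 64.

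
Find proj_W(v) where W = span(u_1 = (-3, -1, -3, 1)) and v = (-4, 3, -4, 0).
proj_W(v) = (-63/20, -21/20, -63/20, 21/20)

Set up U = [u_1 | ... | u_1] ∈ R^(4×1). The projector onto W = col(U) is P = U (U^T U)^(-1) U^T.
Compute U^T U =
  [20],
and U^T v = (21).
Solve U^T U · c = U^T v for the coefficients: c = (21/20). The projection is proj_W(v) = U c.
Check: (v - proj_W(v)) · u_1 = 0  (should be 0).
Result: proj_W(v) = (-63/20, -21/20, -63/20, 21/20).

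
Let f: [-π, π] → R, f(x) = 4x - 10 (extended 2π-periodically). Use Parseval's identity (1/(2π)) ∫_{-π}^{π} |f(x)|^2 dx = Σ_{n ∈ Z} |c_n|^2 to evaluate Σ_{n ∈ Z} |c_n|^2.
Σ |c_n|^2 = 16π^2/3 + 100

Expand and integrate term by term over [-π, π]:
  ∫ (4x)^2 dx = 16·(2π^3/3); ∫ 2·4·(-10)·x dx = 0 (odd integrand); ∫ (-10)^2 dx = 100·2π.
So (1/(2π)) ∫_{-π}^{π} (4x - 10)^2 dx = 16π^2/3 + 100 = 16π^2/3 + 100.
Parseval ⇒ Σ |c_n|^2 = 16π^2/3 + 100.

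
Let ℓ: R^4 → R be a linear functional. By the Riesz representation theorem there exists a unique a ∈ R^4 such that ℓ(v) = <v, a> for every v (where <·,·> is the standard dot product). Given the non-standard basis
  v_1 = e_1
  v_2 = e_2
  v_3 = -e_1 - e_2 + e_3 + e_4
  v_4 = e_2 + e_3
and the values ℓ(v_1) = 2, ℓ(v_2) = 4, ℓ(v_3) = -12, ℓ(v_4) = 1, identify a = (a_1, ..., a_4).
a = (2, 4, -3, -3)

Write a = (a_1, ..., a_4) in the standard basis. For each basis vector v_i, ℓ(v_i) = <v_i, a> is a linear equation in the a_j's. Collect the n equations into a matrix system V a = ℓ, where row i of V is v_i (expressed in the standard basis). Since V is invertible (lower-triangular with 1s on the diagonal, up to permutation), solve by back-substitution:
  V =
[[1, 0, 0, 0],
 [0, 1, 0, 0],
 [-1, -1, 1, 1],
 [0, 1, 1, 0]]
  V a = (2, 4, -12, 1)
Solving gives a = (2, 4, -3, -3).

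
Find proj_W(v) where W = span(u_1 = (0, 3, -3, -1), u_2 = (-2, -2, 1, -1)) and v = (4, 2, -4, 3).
proj_W(v) = (241/63, 34/9, -235/126, 27/14)

Set up U = [u_1 | ... | u_2] ∈ R^(4×2). The projector onto W = col(U) is P = U (U^T U)^(-1) U^T.
Compute U^T U =
  [19, -8]
  [-8, 10],
and U^T v = (15, -19).
Solve U^T U · c = U^T v for the coefficients: c = (-1/63, -241/126). The projection is proj_W(v) = U c.
Check: (v - proj_W(v)) · u_1 = 0  (should be 0).
Check: (v - proj_W(v)) · u_2 = 0  (should be 0).
Result: proj_W(v) = (241/63, 34/9, -235/126, 27/14).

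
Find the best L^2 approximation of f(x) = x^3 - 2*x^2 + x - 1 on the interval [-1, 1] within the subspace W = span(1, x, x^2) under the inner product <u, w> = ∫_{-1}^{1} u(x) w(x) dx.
g(x) = -2*x^2 + 8*x/5 - 1

The best approximation g ∈ W is the orthogonal projection of f onto W. Writing g = a_0 + a_1 x + a_2 x^2, the coefficients solve the normal equations G · a = b where
  G_{ij} = <φ_i, φ_j> and b_i = <f, φ_i>, with φ_0 = 1, φ_1 = x, φ_2 = x^2.
G =
  [2, 0, 2/3]
  [0, 2/3, 0]
  [2/3, 0, 2/5],
b = (-10/3, 16/15, -22/15).
Solving gives a_0 = -1, a_1 = 8/5, a_2 = -2, so
  g(x) = -2*x^2 + 8*x/5 - 1.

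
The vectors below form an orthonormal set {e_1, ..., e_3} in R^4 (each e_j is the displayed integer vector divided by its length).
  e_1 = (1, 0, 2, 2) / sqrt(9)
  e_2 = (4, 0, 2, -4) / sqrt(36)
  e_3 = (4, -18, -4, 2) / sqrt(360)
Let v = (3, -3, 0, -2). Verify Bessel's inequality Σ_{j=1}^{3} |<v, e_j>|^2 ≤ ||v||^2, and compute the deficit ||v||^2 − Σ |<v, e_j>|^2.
Σ |<v, e_j>|^2 = 219/10; ||v||^2 = 22; deficit = 1/10

Write each e_j = u_j / sqrt(<u_j, u_j>) where u_j is the displayed integer vector. Then <v, e_j> = <v, u_j> / sqrt(<u_j, u_j>), so |<v, e_j>|^2 = <v, u_j>^2 / <u_j, u_j>.
Coefficients: <v, e_1> = -1/sqrt(9), <v, e_2> = 20/sqrt(36), <v, e_3> = 62/sqrt(360).
Square and sum: Σ |<v, e_j>|^2 = 219/10.
Compute ||v||^2 = v·v = 22.
Deficit = 22 − 219/10 = 1/10 ≥ 0, confirming Bessel's inequality. (The deficit equals ||v − Σ <v,e_j> e_j||^2, the squared distance from v to span{e_j}.)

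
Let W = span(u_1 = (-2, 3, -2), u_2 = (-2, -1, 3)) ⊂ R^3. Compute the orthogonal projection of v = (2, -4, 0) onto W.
proj_W(v) = (608/213, -592/213, 208/213)

Set up U = [u_1 | ... | u_2] ∈ R^(3×2). The projector onto W = col(U) is P = U (U^T U)^(-1) U^T.
Compute U^T U =
  [17, -5]
  [-5, 14],
and U^T v = (-16, 0).
Solve U^T U · c = U^T v for the coefficients: c = (-224/213, -80/213). The projection is proj_W(v) = U c.
Check: (v - proj_W(v)) · u_1 = 0  (should be 0).
Check: (v - proj_W(v)) · u_2 = 0  (should be 0).
Result: proj_W(v) = (608/213, -592/213, 208/213).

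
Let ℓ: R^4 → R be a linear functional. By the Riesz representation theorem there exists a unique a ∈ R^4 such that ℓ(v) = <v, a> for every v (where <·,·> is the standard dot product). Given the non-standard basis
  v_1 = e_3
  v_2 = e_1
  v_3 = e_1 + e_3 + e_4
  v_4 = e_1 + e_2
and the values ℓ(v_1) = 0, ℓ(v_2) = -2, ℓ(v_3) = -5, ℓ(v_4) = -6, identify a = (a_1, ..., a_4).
a = (-2, -4, 0, -3)

Write a = (a_1, ..., a_4) in the standard basis. For each basis vector v_i, ℓ(v_i) = <v_i, a> is a linear equation in the a_j's. Collect the n equations into a matrix system V a = ℓ, where row i of V is v_i (expressed in the standard basis). Since V is invertible (lower-triangular with 1s on the diagonal, up to permutation), solve by back-substitution:
  V =
[[0, 0, 1, 0],
 [1, 0, 0, 0],
 [1, 0, 1, 1],
 [1, 1, 0, 0]]
  V a = (0, -2, -5, -6)
Solving gives a = (-2, -4, 0, -3).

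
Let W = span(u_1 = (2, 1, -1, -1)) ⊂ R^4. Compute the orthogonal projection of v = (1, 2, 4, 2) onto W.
proj_W(v) = (-4/7, -2/7, 2/7, 2/7)

Set up U = [u_1 | ... | u_1] ∈ R^(4×1). The projector onto W = col(U) is P = U (U^T U)^(-1) U^T.
Compute U^T U =
  [7],
and U^T v = (-2).
Solve U^T U · c = U^T v for the coefficients: c = (-2/7). The projection is proj_W(v) = U c.
Check: (v - proj_W(v)) · u_1 = 0  (should be 0).
Result: proj_W(v) = (-4/7, -2/7, 2/7, 2/7).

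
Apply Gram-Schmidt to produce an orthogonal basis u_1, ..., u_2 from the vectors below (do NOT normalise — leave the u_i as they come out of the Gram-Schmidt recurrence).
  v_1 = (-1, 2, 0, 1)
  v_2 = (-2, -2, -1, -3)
Orthogonal basis:
  u_1 = (-1, 2, 0, 1)
  u_2 = (-17/6, -1/3, -1, -13/6)

Apply the Gram-Schmidt recurrence
  u_1 = v_1
  u_i = v_i − Σ_{j<i} ((v_i · u_j) / (u_j · u_j)) · u_j.

Step by step this gives:
  u_1 = (-1, 2, 0, 1)
  u_2 = (-17/6, -1/3, -1, -13/6)

Orthogonality check:
  u_2 · u_1 = 0 (should be 0)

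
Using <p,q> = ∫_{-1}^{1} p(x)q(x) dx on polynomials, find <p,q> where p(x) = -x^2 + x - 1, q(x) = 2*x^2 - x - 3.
<p,q> = 26/5

Expand the product: p(x)·q(x) = -2*x^4 + 3*x^3 - 2*x + 3.
∫_{-1}^{1} of each monomial x^k gives [2/(k+1) if k even, 0 if k odd]. Integrating term-by-term (or equivalently evaluating the antiderivative F(x) = -2*x^5/5 + 3*x^4/4 - x^2 + 3*x at the endpoints):
  F(1) − F(−1) = 47/20 − (-57/20) = 26/5.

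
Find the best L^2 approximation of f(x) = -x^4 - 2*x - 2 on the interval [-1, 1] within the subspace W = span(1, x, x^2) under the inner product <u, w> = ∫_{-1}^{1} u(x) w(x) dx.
g(x) = -6*x^2/7 - 2*x - 67/35

The best approximation g ∈ W is the orthogonal projection of f onto W. Writing g = a_0 + a_1 x + a_2 x^2, the coefficients solve the normal equations G · a = b where
  G_{ij} = <φ_i, φ_j> and b_i = <f, φ_i>, with φ_0 = 1, φ_1 = x, φ_2 = x^2.
G =
  [2, 0, 2/3]
  [0, 2/3, 0]
  [2/3, 0, 2/5],
b = (-22/5, -4/3, -34/21).
Solving gives a_0 = -67/35, a_1 = -2, a_2 = -6/7, so
  g(x) = -6*x^2/7 - 2*x - 67/35.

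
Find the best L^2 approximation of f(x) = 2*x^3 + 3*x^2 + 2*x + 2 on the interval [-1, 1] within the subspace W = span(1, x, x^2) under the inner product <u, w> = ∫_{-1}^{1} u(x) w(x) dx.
g(x) = 3*x^2 + 16*x/5 + 2

The best approximation g ∈ W is the orthogonal projection of f onto W. Writing g = a_0 + a_1 x + a_2 x^2, the coefficients solve the normal equations G · a = b where
  G_{ij} = <φ_i, φ_j> and b_i = <f, φ_i>, with φ_0 = 1, φ_1 = x, φ_2 = x^2.
G =
  [2, 0, 2/3]
  [0, 2/3, 0]
  [2/3, 0, 2/5],
b = (6, 32/15, 38/15).
Solving gives a_0 = 2, a_1 = 16/5, a_2 = 3, so
  g(x) = 3*x^2 + 16*x/5 + 2.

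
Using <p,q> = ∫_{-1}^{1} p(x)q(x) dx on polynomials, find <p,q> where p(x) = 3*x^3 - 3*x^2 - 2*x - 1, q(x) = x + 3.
<p,q> = -182/15

Expand the product: p(x)·q(x) = 3*x^4 + 6*x^3 - 11*x^2 - 7*x - 3.
∫_{-1}^{1} of each monomial x^k gives [2/(k+1) if k even, 0 if k odd]. Integrating term-by-term (or equivalently evaluating the antiderivative F(x) = 3*x^5/5 + 3*x^4/2 - 11*x^3/3 - 7*x^2/2 - 3*x at the endpoints):
  F(1) − F(−1) = -121/15 − (61/15) = -182/15.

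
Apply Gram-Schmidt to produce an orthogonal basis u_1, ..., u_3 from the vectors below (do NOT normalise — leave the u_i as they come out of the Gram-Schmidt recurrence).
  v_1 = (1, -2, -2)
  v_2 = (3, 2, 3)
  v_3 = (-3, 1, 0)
Orthogonal basis:
  u_1 = (1, -2, -2)
  u_2 = (34/9, 4/9, 13/9)
  u_3 = (6/149, 27/149, -24/149)

Apply the Gram-Schmidt recurrence
  u_1 = v_1
  u_i = v_i − Σ_{j<i} ((v_i · u_j) / (u_j · u_j)) · u_j.

Step by step this gives:
  u_1 = (1, -2, -2)
  u_2 = (34/9, 4/9, 13/9)
  u_3 = (6/149, 27/149, -24/149)

Orthogonality check:
  u_2 · u_1 = 0 (should be 0)
  u_3 · u_1 = 0 (should be 0)
  u_3 · u_2 = 0 (should be 0)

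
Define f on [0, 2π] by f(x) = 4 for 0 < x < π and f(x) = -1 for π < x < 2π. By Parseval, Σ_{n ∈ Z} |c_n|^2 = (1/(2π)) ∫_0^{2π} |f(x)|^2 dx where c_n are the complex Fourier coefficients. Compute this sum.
Σ |c_n|^2 = 17/2

Parseval equates the L^2 energy of f (normalised by 1/(2π)) with the ℓ^2 sum of its Fourier coefficients: (1/(2π)) ∫_0^{2π} |f|^2 = Σ |c_n|^2.
Compute the left side: (1/(2π)) [∫_0^π 4^2 dx + ∫_π^{2π} (-1)^2 dx] = (1/(2π)) · (16π + 1π) = (16 + 1)/2 = 17/2.
So Σ_{n ∈ Z} |c_n|^2 = 17/2.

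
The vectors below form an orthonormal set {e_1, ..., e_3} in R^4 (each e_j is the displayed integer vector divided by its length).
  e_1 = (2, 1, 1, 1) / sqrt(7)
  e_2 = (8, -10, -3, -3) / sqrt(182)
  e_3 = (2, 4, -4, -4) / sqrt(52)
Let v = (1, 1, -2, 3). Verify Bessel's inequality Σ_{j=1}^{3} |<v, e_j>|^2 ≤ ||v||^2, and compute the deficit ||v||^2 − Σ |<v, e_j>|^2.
Σ |<v, e_j>|^2 = 5/2; ||v||^2 = 15; deficit = 25/2

Write each e_j = u_j / sqrt(<u_j, u_j>) where u_j is the displayed integer vector. Then <v, e_j> = <v, u_j> / sqrt(<u_j, u_j>), so |<v, e_j>|^2 = <v, u_j>^2 / <u_j, u_j>.
Coefficients: <v, e_1> = 4/sqrt(7), <v, e_2> = -5/sqrt(182), <v, e_3> = 2/sqrt(52).
Square and sum: Σ |<v, e_j>|^2 = 5/2.
Compute ||v||^2 = v·v = 15.
Deficit = 15 − 5/2 = 25/2 ≥ 0, confirming Bessel's inequality. (The deficit equals ||v − Σ <v,e_j> e_j||^2, the squared distance from v to span{e_j}.)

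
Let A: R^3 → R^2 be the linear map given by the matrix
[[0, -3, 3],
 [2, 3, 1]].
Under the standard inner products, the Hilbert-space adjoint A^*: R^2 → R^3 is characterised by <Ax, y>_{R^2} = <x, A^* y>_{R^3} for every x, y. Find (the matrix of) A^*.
A^* = A^T =
[[0, 2],
 [-3, 3],
 [3, 1]]

For real matrices with standard dot products, the defining identity <Ax, y> = <x, A^* y> gives (Ax)^T y = x^T (A^*) y, i.e. x^T A^T y = x^T (A^*) y. Since this holds for all x, y, we must have A^* = A^T. Therefore
A^* =
[[0, 2],
 [-3, 3],
 [3, 1]].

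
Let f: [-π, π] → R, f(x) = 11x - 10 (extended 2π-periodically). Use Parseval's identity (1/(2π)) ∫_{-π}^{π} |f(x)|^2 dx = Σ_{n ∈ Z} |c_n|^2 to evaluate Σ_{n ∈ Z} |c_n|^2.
Σ |c_n|^2 = 121π^2/3 + 100

Expand and integrate term by term over [-π, π]:
  ∫ (11x)^2 dx = 121·(2π^3/3); ∫ 2·11·(-10)·x dx = 0 (odd integrand); ∫ (-10)^2 dx = 100·2π.
So (1/(2π)) ∫_{-π}^{π} (11x - 10)^2 dx = 121π^2/3 + 100 = 121π^2/3 + 100.
Parseval ⇒ Σ |c_n|^2 = 121π^2/3 + 100.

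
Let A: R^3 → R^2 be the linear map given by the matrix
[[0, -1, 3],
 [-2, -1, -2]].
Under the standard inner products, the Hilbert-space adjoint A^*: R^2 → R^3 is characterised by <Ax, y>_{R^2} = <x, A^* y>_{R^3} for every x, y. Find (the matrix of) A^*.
A^* = A^T =
[[0, -2],
 [-1, -1],
 [3, -2]]

For real matrices with standard dot products, the defining identity <Ax, y> = <x, A^* y> gives (Ax)^T y = x^T (A^*) y, i.e. x^T A^T y = x^T (A^*) y. Since this holds for all x, y, we must have A^* = A^T. Therefore
A^* =
[[0, -2],
 [-1, -1],
 [3, -2]].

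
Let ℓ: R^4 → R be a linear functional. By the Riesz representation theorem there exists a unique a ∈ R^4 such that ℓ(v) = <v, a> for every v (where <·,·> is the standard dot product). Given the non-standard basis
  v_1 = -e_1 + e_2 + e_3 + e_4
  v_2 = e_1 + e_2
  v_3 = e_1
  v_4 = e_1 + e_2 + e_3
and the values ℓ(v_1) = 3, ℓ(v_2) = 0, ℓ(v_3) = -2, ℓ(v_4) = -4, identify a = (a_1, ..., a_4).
a = (-2, 2, -4, 3)

Write a = (a_1, ..., a_4) in the standard basis. For each basis vector v_i, ℓ(v_i) = <v_i, a> is a linear equation in the a_j's. Collect the n equations into a matrix system V a = ℓ, where row i of V is v_i (expressed in the standard basis). Since V is invertible (lower-triangular with 1s on the diagonal, up to permutation), solve by back-substitution:
  V =
[[-1, 1, 1, 1],
 [1, 1, 0, 0],
 [1, 0, 0, 0],
 [1, 1, 1, 0]]
  V a = (3, 0, -2, -4)
Solving gives a = (-2, 2, -4, 3).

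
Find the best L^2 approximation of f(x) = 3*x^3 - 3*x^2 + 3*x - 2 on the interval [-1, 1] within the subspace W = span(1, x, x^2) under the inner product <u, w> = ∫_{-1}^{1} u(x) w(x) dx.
g(x) = -3*x^2 + 24*x/5 - 2

The best approximation g ∈ W is the orthogonal projection of f onto W. Writing g = a_0 + a_1 x + a_2 x^2, the coefficients solve the normal equations G · a = b where
  G_{ij} = <φ_i, φ_j> and b_i = <f, φ_i>, with φ_0 = 1, φ_1 = x, φ_2 = x^2.
G =
  [2, 0, 2/3]
  [0, 2/3, 0]
  [2/3, 0, 2/5],
b = (-6, 16/5, -38/15).
Solving gives a_0 = -2, a_1 = 24/5, a_2 = -3, so
  g(x) = -3*x^2 + 24*x/5 - 2.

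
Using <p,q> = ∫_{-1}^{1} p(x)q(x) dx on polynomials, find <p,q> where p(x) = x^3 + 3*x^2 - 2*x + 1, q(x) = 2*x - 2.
<p,q> = -148/15

Expand the product: p(x)·q(x) = 2*x^4 + 4*x^3 - 10*x^2 + 6*x - 2.
∫_{-1}^{1} of each monomial x^k gives [2/(k+1) if k even, 0 if k odd]. Integrating term-by-term (or equivalently evaluating the antiderivative F(x) = 2*x^5/5 + x^4 - 10*x^3/3 + 3*x^2 - 2*x at the endpoints):
  F(1) − F(−1) = -14/15 − (134/15) = -148/15.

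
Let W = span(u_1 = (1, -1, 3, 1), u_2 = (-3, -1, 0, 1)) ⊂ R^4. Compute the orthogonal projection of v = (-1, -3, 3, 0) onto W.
proj_W(v) = (-122/131, -210/131, 381/131, 210/131)

Set up U = [u_1 | ... | u_2] ∈ R^(4×2). The projector onto W = col(U) is P = U (U^T U)^(-1) U^T.
Compute U^T U =
  [12, -1]
  [-1, 11],
and U^T v = (11, 6).
Solve U^T U · c = U^T v for the coefficients: c = (127/131, 83/131). The projection is proj_W(v) = U c.
Check: (v - proj_W(v)) · u_1 = 0  (should be 0).
Check: (v - proj_W(v)) · u_2 = 0  (should be 0).
Result: proj_W(v) = (-122/131, -210/131, 381/131, 210/131).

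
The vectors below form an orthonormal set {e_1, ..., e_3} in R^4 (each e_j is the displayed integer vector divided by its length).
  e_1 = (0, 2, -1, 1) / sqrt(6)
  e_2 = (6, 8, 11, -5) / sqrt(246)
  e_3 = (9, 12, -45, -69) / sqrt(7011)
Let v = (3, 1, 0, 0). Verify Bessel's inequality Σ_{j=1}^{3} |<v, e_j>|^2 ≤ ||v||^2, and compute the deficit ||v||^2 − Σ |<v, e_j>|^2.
Σ |<v, e_j>|^2 = 69/19; ||v||^2 = 10; deficit = 121/19

Write each e_j = u_j / sqrt(<u_j, u_j>) where u_j is the displayed integer vector. Then <v, e_j> = <v, u_j> / sqrt(<u_j, u_j>), so |<v, e_j>|^2 = <v, u_j>^2 / <u_j, u_j>.
Coefficients: <v, e_1> = 2/sqrt(6), <v, e_2> = 26/sqrt(246), <v, e_3> = 39/sqrt(7011).
Square and sum: Σ |<v, e_j>|^2 = 69/19.
Compute ||v||^2 = v·v = 10.
Deficit = 10 − 69/19 = 121/19 ≥ 0, confirming Bessel's inequality. (The deficit equals ||v − Σ <v,e_j> e_j||^2, the squared distance from v to span{e_j}.)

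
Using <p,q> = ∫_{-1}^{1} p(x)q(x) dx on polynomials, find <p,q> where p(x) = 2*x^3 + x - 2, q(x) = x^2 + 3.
<p,q> = -40/3

Expand the product: p(x)·q(x) = 2*x^5 + 7*x^3 - 2*x^2 + 3*x - 6.
∫_{-1}^{1} of each monomial x^k gives [2/(k+1) if k even, 0 if k odd]. Integrating term-by-term (or equivalently evaluating the antiderivative F(x) = x^6/3 + 7*x^4/4 - 2*x^3/3 + 3*x^2/2 - 6*x at the endpoints):
  F(1) − F(−1) = -37/12 − (41/4) = -40/3.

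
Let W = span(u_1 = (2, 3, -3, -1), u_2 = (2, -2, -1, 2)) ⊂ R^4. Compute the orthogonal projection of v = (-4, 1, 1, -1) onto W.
proj_W(v) = (-410/149, 150/149, 309/149, -254/149)

Set up U = [u_1 | ... | u_2] ∈ R^(4×2). The projector onto W = col(U) is P = U (U^T U)^(-1) U^T.
Compute U^T U =
  [23, -1]
  [-1, 13],
and U^T v = (-7, -13).
Solve U^T U · c = U^T v for the coefficients: c = (-52/149, -153/149). The projection is proj_W(v) = U c.
Check: (v - proj_W(v)) · u_1 = 0  (should be 0).
Check: (v - proj_W(v)) · u_2 = 0  (should be 0).
Result: proj_W(v) = (-410/149, 150/149, 309/149, -254/149).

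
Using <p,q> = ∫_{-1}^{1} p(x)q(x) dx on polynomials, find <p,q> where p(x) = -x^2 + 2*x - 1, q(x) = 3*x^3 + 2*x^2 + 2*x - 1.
<p,q> = 28/5

Expand the product: p(x)·q(x) = -3*x^5 + 4*x^4 - x^3 + 3*x^2 - 4*x + 1.
∫_{-1}^{1} of each monomial x^k gives [2/(k+1) if k even, 0 if k odd]. Integrating term-by-term (or equivalently evaluating the antiderivative F(x) = -x^6/2 + 4*x^5/5 - x^4/4 + x^3 - 2*x^2 + x at the endpoints):
  F(1) − F(−1) = 1/20 − (-111/20) = 28/5.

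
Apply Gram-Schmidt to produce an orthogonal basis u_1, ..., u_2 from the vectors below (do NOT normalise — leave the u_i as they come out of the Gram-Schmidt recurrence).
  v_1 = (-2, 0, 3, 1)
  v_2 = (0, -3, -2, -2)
Orthogonal basis:
  u_1 = (-2, 0, 3, 1)
  u_2 = (-8/7, -3, -2/7, -10/7)

Apply the Gram-Schmidt recurrence
  u_1 = v_1
  u_i = v_i − Σ_{j<i} ((v_i · u_j) / (u_j · u_j)) · u_j.

Step by step this gives:
  u_1 = (-2, 0, 3, 1)
  u_2 = (-8/7, -3, -2/7, -10/7)

Orthogonality check:
  u_2 · u_1 = 0 (should be 0)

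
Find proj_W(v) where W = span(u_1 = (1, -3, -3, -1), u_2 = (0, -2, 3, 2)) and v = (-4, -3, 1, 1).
proj_W(v) = (8/35, -74/35, 51/35, 6/5)

Set up U = [u_1 | ... | u_2] ∈ R^(4×2). The projector onto W = col(U) is P = U (U^T U)^(-1) U^T.
Compute U^T U =
  [20, -5]
  [-5, 17],
and U^T v = (1, 11).
Solve U^T U · c = U^T v for the coefficients: c = (8/35, 5/7). The projection is proj_W(v) = U c.
Check: (v - proj_W(v)) · u_1 = 0  (should be 0).
Check: (v - proj_W(v)) · u_2 = 0  (should be 0).
Result: proj_W(v) = (8/35, -74/35, 51/35, 6/5).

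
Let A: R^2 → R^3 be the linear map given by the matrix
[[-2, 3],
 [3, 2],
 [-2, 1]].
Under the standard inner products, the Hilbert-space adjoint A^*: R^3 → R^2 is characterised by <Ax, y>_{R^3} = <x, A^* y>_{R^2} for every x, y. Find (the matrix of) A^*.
A^* = A^T =
[[-2, 3, -2],
 [3, 2, 1]]

For real matrices with standard dot products, the defining identity <Ax, y> = <x, A^* y> gives (Ax)^T y = x^T (A^*) y, i.e. x^T A^T y = x^T (A^*) y. Since this holds for all x, y, we must have A^* = A^T. Therefore
A^* =
[[-2, 3, -2],
 [3, 2, 1]].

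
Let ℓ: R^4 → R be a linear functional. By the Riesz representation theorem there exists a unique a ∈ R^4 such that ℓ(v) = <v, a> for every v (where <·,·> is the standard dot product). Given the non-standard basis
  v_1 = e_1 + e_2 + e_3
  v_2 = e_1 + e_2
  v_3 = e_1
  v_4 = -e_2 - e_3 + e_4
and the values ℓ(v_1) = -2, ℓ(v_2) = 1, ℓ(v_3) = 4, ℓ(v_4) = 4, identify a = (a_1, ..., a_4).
a = (4, -3, -3, -2)

Write a = (a_1, ..., a_4) in the standard basis. For each basis vector v_i, ℓ(v_i) = <v_i, a> is a linear equation in the a_j's. Collect the n equations into a matrix system V a = ℓ, where row i of V is v_i (expressed in the standard basis). Since V is invertible (lower-triangular with 1s on the diagonal, up to permutation), solve by back-substitution:
  V =
[[1, 1, 1, 0],
 [1, 1, 0, 0],
 [1, 0, 0, 0],
 [0, -1, -1, 1]]
  V a = (-2, 1, 4, 4)
Solving gives a = (4, -3, -3, -2).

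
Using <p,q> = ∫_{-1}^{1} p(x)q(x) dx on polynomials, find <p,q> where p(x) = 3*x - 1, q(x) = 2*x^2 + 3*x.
<p,q> = 14/3

Expand the product: p(x)·q(x) = 6*x^3 + 7*x^2 - 3*x.
∫_{-1}^{1} of each monomial x^k gives [2/(k+1) if k even, 0 if k odd]. Integrating term-by-term (or equivalently evaluating the antiderivative F(x) = 3*x^4/2 + 7*x^3/3 - 3*x^2/2 at the endpoints):
  F(1) − F(−1) = 7/3 − (-7/3) = 14/3.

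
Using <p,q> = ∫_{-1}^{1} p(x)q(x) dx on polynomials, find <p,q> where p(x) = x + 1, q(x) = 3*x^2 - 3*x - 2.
<p,q> = -4

Expand the product: p(x)·q(x) = 3*x^3 - 5*x - 2.
∫_{-1}^{1} of each monomial x^k gives [2/(k+1) if k even, 0 if k odd]. Integrating term-by-term (or equivalently evaluating the antiderivative F(x) = 3*x^4/4 - 5*x^2/2 - 2*x at the endpoints):
  F(1) − F(−1) = -15/4 − (1/4) = -4.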